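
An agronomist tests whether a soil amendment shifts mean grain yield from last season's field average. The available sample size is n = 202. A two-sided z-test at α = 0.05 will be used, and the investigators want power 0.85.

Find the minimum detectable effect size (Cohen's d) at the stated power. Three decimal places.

d ≈ 0.211

Required noncentrality: δ = z_{0.025} + z_{0.15} = 1.960 + 1.036 = 2.996.
(Lower-tail contribution to power is negligible for δ > 0.)
δ = d·√n ⇒ d = δ/√n = 2.996/√202 = 0.2108.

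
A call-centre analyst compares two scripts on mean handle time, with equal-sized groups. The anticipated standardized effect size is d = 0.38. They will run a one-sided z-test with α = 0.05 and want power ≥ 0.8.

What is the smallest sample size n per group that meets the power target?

n = 86 per group

For power 0.8 need Φ(δ − z_{0.05}) = 0.8, so δ = z_{0.05} + z_{0.20} = 1.645 + 0.842 = 2.486.
δ = d·√(n/2) ⇒ n = 2(δ/d)² = 2 × (2.486 / 0.38)² = 85.63.
Rounding up, n = 86 per group.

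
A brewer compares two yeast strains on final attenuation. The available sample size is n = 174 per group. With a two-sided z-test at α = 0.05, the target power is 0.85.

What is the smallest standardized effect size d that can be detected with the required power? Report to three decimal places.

Required noncentrality: δ = z_{0.025} + z_{0.15} = 1.960 + 1.036 = 2.996.
(The second rejection-region term Φ(−δ − z_{α/2}) is negligible and dropped.)
δ = d·√(n/2) ⇒ d = δ/√(n/2) = 2.996/√(174/2) = 0.3212.

d ≈ 0.321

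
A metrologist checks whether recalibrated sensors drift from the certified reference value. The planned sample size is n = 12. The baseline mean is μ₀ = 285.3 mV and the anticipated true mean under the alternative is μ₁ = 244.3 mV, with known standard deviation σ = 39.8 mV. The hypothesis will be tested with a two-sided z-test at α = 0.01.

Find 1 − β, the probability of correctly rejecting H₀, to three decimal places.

Standardized effect: d = |μ₁ − μ₀| / σ = |244.3 − 285.3| / 39.8 = 1.0302
Noncentrality parameter: δ = d·√n = 1.0302 × √12 = 3.5685
Two-sided α = 0.01 → critical value z_{0.005} = 2.576.
Power = Φ(δ − 2.576) + Φ(−δ − 2.576) = Φ(0.993) + Φ(-6.144) = 0.8396 + 0.0000 = 0.8396.

Power ≈ 0.840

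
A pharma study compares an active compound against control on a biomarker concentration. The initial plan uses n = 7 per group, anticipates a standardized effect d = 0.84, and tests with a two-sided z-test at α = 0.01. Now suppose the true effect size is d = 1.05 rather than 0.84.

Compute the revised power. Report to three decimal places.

Power ≈ 0.270

With d = 1.05: δ = d·√(n/2) = 1.05 × √(7/2) = 1.9644. Critical value z_{0.005} = 2.576.
Revised power = Φ(δ − 2.576) + Φ(−δ − 2.576) = Φ(-0.611) + Φ(-4.540) = 0.2704 + 0.0000 = 0.2705.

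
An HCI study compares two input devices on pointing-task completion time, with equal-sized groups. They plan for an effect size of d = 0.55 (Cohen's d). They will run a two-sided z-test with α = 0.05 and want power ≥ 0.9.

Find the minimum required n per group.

For power 0.9 need Φ(δ − z_{0.025}) = 0.9, so δ = z_{0.025} + z_{0.10} = 1.960 + 1.282 = 3.242.
(Ignoring the negligible lower-tail rejection probability gives the usual closed-form inversion.)
δ = d·√(n/2) ⇒ n = 2(δ/d)² = 2 × (3.242 / 0.55)² = 69.47.
Rounding up, n = 70 per group.

n = 70 per group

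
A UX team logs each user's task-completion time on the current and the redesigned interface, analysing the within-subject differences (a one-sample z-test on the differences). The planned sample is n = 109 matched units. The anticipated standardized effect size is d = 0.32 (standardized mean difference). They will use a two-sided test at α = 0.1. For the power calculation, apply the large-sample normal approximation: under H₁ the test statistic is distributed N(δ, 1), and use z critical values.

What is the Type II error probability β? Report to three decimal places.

β ≈ 0.045

Noncentrality parameter: δ = d·√n = 0.32 × √109 = 3.3409
Critical value for a two-sided test at α = 0.1: z_{α/2} = 1.645.
Power = Φ(δ − 1.645) + Φ(−δ − 1.645) = Φ(1.696) + Φ(-4.986) = 0.9551 + 0.0000 = 0.9551.
Type II error: β = 1 − power = 1 − 0.9551 = 0.0449.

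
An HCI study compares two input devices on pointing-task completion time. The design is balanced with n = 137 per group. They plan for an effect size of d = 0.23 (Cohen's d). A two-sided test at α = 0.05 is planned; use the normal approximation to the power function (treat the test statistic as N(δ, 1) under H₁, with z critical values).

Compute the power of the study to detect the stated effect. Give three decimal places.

Power ≈ 0.478

Noncentrality parameter: λ = d·√(n/2) = 0.23 × √(137/2) = 1.9036
Two-sided α = 0.05 → critical value z_{0.025} = 1.960.
Power = Φ(λ − 1.960) + Φ(−λ − 1.960) = Φ(-0.056) + Φ(-3.864) = 0.4775 + 0.0001 = 0.4776.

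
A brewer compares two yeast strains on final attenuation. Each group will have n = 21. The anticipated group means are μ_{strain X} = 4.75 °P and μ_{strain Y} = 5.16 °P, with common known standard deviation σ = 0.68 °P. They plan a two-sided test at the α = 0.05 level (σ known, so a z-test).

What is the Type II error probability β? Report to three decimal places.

Standardized effect: d = |μ_{strain X} − μ_{strain Y}| / σ = |4.75 − 5.16| / 0.68 = 0.6029
Noncentrality parameter: δ = d·√(n/2) = 0.6029 × √(21/2) = 1.9538
Two-sided α = 0.05 → critical value z_{0.025} = 1.960.
Power = Φ(δ − 1.960) + Φ(−δ − 1.960) = Φ(-0.006) + Φ(-3.914) = 0.4975 + 0.0000 = 0.4976.
Type II error: β = 1 − power = 1 − 0.4976 = 0.5024.

β ≈ 0.502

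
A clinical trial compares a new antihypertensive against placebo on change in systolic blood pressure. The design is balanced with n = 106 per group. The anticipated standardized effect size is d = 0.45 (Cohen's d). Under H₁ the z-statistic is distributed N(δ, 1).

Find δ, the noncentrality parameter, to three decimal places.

δ = d·√(n/2) = 0.45 × √(106/2) = 3.2760

δ ≈ 3.276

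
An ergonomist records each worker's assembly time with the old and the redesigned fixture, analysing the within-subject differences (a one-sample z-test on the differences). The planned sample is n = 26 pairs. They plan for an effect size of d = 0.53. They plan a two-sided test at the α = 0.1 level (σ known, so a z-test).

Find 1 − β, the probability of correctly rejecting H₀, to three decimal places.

Noncentrality parameter: δ = d·√n = 0.53 × √26 = 2.7025
Critical value for a two-sided test at α = 0.1: z_{α/2} = 1.645.
Power = Φ(δ − 1.645) + Φ(−δ − 1.645) = Φ(1.058) + Φ(-4.347) = 0.8549 + 0.0000 = 0.8549.

Power ≈ 0.855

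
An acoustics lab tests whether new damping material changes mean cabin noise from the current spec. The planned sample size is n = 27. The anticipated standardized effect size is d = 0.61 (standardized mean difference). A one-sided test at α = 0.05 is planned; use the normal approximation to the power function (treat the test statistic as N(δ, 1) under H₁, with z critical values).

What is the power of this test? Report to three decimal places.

Power ≈ 0.936

Noncentrality parameter: δ = d·√n = 0.61 × √27 = 3.1697
Critical value for a one-sided test at α = 0.05: z_α = 1.645.
Power = P(Z > 1.645 − δ) = Φ(1.525) = 0.9363.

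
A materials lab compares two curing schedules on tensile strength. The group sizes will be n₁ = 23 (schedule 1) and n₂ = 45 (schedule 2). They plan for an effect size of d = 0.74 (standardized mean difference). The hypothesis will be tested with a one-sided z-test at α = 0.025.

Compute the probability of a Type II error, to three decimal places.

Noncentrality parameter: δ = d / √(1/n₁ + 1/n₂) = 0.74 / √(1/23 + 1/45) = 2.8870
One-sided α = 0.025 → critical value z_{0.025} = 1.960.
Power = Φ(δ − 1.960) = Φ(0.927) = 0.8230.
Type II error: β = 1 − power = 1 − 0.8230 = 0.1770.

β ≈ 0.177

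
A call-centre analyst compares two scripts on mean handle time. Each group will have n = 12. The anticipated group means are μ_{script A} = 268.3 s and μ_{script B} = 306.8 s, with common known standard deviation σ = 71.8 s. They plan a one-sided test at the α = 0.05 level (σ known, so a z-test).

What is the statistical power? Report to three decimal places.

Standardized effect: d = |μ_{script A} − μ_{script B}| / σ = |268.3 − 306.8| / 71.8 = 0.5362
Noncentrality parameter: δ = d·√(n/2) = 0.5362 × √(12/2) = 1.3134
Critical value for a one-sided test at α = 0.05: z_α = 1.645.
Power = Φ(δ − 1.645) = Φ(-0.331) = 0.3702.

Power ≈ 0.370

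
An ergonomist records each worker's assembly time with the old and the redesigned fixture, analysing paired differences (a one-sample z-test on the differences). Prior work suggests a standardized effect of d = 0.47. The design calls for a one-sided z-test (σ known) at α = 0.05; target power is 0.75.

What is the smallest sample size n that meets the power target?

For power 0.75 need Φ(δ − z_{0.05}) = 0.75, so δ = z_{0.05} + z_{0.25} = 1.645 + 0.674 = 2.319.
δ = d·√n ⇒ n = (δ/d)² = (2.319 / 0.47)² = 24.35.
Round up to the next whole unit.

n = 25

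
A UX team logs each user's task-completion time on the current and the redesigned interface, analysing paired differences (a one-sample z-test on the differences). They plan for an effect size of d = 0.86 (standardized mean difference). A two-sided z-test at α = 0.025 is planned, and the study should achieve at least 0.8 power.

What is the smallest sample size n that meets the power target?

For power 0.8 need Φ(δ − z_{0.0125}) = 0.8, so δ = z_{0.0125} + z_{0.20} = 2.241 + 0.842 = 3.083.
(The Φ(−δ − z_{α/2}) term is vanishingly small for δ > 0 and is dropped in the standard sample-size formula.)
δ = d·√n ⇒ n = (δ/d)² = (3.083 / 0.86)² = 12.85.
Round up to the next whole unit.

n = 13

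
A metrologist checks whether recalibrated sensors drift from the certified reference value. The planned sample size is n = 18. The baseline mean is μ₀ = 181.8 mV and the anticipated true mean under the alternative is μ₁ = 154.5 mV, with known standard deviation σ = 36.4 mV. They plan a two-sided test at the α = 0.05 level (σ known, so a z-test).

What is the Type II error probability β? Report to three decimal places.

β ≈ 0.111

Standardized effect: d = |μ₁ − μ₀| / σ = |154.5 − 181.8| / 36.4 = 0.7500
Noncentrality parameter: λ = d·√n = 0.7500 × √18 = 3.1820
Critical value for a two-sided test at α = 0.05: z_{α/2} = 1.960.
Power = Φ(λ − 1.960) + Φ(−λ − 1.960) = Φ(1.222) + Φ(-5.142) = 0.8891 + 0.0000 = 0.8891.
Type II error: β = 1 − power = 1 − 0.8891 = 0.1109.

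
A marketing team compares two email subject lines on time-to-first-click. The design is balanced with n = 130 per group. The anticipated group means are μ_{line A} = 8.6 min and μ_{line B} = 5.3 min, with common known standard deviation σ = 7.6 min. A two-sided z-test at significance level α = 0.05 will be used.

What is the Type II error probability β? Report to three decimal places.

β ≈ 0.062

Standardized effect: d = |μ_{line A} − μ_{line B}| / σ = |8.6 − 5.3| / 7.6 = 0.4342
Noncentrality parameter: δ = d·√(n/2) = 0.4342 × √(130/2) = 3.5007
Two-sided α = 0.05 → critical value z_{0.025} = 1.960.
Power = Φ(δ − 1.960) + Φ(−δ − 1.960) = Φ(1.541) + Φ(-5.461) = 0.9383 + 0.0000 = 0.9383.
Type II error: β = 1 − power = 1 − 0.9383 = 0.0617.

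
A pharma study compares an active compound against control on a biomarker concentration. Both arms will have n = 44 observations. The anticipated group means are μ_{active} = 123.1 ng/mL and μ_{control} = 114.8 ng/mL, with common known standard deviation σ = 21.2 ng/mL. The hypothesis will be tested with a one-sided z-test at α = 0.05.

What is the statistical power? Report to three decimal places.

Standardized effect: d = |μ_{active} − μ_{control}| / σ = |123.1 − 114.8| / 21.2 = 0.3915
Noncentrality parameter: δ = d·√(n/2) = 0.3915 × √(44/2) = 1.8363
Critical value for a one-sided test at α = 0.05: z_α = 1.645.
Power = Φ(δ − 1.645) = Φ(0.191) = 0.5759.

Power ≈ 0.576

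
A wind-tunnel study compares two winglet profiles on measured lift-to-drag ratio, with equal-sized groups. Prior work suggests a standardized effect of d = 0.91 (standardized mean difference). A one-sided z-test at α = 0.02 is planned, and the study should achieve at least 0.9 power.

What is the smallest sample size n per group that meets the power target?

For power 0.9 need Φ(δ − z_{0.02}) = 0.9, so δ = z_{0.02} + z_{0.10} = 2.054 + 1.282 = 3.335.
δ = d·√(n/2) ⇒ n = 2(δ/d)² = 2 × (3.335 / 0.91)² = 26.87.
Rounding up, n = 27 per group.

n = 27 per group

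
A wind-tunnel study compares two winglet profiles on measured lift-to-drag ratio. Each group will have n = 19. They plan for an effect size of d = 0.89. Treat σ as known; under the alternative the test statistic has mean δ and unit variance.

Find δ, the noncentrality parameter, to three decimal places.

δ ≈ 2.743

δ = d·√(n/2) = 0.89 × √(19/2) = 2.7432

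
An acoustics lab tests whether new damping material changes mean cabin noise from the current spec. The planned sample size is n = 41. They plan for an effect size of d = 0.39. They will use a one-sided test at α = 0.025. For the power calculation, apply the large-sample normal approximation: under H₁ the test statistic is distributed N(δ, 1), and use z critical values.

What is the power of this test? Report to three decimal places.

Noncentrality parameter: δ = d·√n = 0.39 × √41 = 2.4972
One-sided α = 0.025 → critical value z_{0.025} = 1.960.
Power = Φ(δ − 1.960) = Φ(0.537) = 0.7045.

Power ≈ 0.704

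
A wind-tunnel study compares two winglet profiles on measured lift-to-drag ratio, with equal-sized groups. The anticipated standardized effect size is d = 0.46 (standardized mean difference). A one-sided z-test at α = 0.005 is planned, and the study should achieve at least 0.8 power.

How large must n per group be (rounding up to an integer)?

For power 0.8 need Φ(δ − z_{0.005}) = 0.8, so δ = z_{0.005} + z_{0.20} = 2.576 + 0.842 = 3.417.
δ = d·√(n/2) ⇒ n = 2(δ/d)² = 2 × (3.417 / 0.46)² = 110.39.
Round up to the next whole unit.

n = 111 per group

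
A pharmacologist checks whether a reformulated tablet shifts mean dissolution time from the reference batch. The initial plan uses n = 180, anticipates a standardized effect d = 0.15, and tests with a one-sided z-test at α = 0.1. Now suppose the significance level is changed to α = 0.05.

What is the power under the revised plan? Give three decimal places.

δ = d·√n = 0.15 × √180 = 2.0125 (unchanged). New critical value: z_{0.05} = 1.645.
Revised power = P(Z > 1.645 − δ) = Φ(0.368) = 0.6434.

Power ≈ 0.643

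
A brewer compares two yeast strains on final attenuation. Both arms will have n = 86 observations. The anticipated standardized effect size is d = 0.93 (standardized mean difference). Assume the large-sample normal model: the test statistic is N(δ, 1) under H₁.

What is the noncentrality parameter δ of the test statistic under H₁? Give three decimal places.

δ ≈ 6.098

δ = d·√(n/2) = 0.93 × √(86/2) = 6.0984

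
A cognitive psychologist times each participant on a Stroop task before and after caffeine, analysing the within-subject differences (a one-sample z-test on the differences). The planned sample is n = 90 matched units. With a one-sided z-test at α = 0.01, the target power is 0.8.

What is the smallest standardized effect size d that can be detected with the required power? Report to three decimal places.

Required noncentrality: δ = z_{0.01} + z_{0.20} = 2.326 + 0.842 = 3.168.
δ = d·√n ⇒ d = δ/√n = 3.168/√90 = 0.3339.

d ≈ 0.334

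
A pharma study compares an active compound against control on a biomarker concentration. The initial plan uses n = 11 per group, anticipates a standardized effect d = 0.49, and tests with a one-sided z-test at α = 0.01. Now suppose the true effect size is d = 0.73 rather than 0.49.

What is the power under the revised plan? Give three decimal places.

With d = 0.73: δ = d·√(n/2) = 0.73 × √(11/2) = 1.7120. Critical value z_{0.01} = 2.326.
Revised power = Φ(δ − 2.326) = Φ(-0.614) = 0.2695.

Power ≈ 0.269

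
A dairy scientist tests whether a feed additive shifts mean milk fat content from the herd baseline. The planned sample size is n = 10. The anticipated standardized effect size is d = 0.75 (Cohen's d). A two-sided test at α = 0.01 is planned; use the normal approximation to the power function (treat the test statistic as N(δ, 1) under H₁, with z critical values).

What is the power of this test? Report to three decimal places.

Noncentrality parameter: λ = d·√n = 0.75 × √10 = 2.3717
Two-sided α = 0.01 → critical value z_{0.005} = 2.576.
Power = Φ(λ − 2.576) + Φ(−λ − 2.576) = Φ(-0.204) + Φ(-4.948) = 0.4191 + 0.0000 = 0.4191.

Power ≈ 0.419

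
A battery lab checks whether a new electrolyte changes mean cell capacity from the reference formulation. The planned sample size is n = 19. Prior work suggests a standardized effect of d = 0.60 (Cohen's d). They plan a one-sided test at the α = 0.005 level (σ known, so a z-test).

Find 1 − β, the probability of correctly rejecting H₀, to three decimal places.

Power ≈ 0.516

Noncentrality parameter: λ = d·√n = 0.60 × √19 = 2.6153
Critical value for a one-sided test at α = 0.005: z_α = 2.576.
Power = P(Z > 2.576 − λ) = Φ(0.040) = 0.5158.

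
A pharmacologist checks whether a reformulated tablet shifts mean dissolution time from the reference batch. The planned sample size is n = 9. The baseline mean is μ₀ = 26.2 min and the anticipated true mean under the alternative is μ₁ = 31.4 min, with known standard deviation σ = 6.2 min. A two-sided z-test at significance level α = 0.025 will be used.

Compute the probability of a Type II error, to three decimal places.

β ≈ 0.392

Standardized effect: d = |μ₁ − μ₀| / σ = |31.4 − 26.2| / 6.2 = 0.8387
Noncentrality parameter: δ = d·√n = 0.8387 × √9 = 2.5161
Two-sided α = 0.025 → critical value z_{0.0125} = 2.241.
Power = Φ(δ − 2.241) + Φ(−δ − 2.241) = Φ(0.275) + Φ(-4.758) = 0.6082 + 0.0000 = 0.6082.
Type II error: β = 1 − power = 1 − 0.6082 = 0.3918.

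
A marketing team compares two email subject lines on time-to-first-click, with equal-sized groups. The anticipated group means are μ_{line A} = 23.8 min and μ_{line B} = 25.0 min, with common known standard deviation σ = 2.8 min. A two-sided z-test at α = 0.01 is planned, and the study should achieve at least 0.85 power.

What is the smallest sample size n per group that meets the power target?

Standardized effect: d = |μ_{line A} − μ_{line B}| / σ = |23.8 − 25.0| / 2.8 = 0.4286
Set Φ(δ − 2.576) = 0.85; then δ − 2.576 = Φ⁻¹(0.85) = 1.036, giving δ = 3.612.
(Ignoring the negligible lower-tail rejection probability gives the usual closed-form inversion.)
δ = d·√(n/2) ⇒ n = 2(δ/d)² = 2 × (3.612 / 0.4286)² = 142.08.
Rounding up, n = 143 per group.

n = 143 per group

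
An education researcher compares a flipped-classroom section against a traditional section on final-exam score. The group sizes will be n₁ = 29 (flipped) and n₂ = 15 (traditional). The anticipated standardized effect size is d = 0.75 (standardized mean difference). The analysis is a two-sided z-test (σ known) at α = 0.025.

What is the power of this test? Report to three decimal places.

Noncentrality parameter: δ = d / √(1/n₁ + 1/n₂) = 0.75 / √(1/29 + 1/15) = 2.3582
Critical value for a two-sided test at α = 0.025: z_{α/2} = 2.241.
Power = Φ(δ − 2.241) + Φ(−δ − 2.241) = Φ(0.117) + Φ(-4.600) = 0.5465 + 0.0000 = 0.5465.

Power ≈ 0.546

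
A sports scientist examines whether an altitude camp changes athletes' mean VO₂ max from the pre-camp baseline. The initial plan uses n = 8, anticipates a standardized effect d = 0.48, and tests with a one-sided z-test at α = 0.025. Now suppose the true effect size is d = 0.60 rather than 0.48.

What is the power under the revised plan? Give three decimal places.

Power ≈ 0.396

With d = 0.60: δ = d·√n = 0.60 × √8 = 1.6971. Critical value z_{0.025} = 1.960.
Revised power = P(Z > 1.960 − δ) = Φ(-0.263) = 0.3963.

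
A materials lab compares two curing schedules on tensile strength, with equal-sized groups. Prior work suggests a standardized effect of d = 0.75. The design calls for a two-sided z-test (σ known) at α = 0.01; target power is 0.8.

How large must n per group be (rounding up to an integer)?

n = 42 per group

Set Φ(δ − 2.576) = 0.8; then δ − 2.576 = Φ⁻¹(0.8) = 0.842, giving δ = 3.417.
(The Φ(−δ − z_{α/2}) term is vanishingly small for δ > 0 and is dropped in the standard sample-size formula.)
δ = d·√(n/2) ⇒ n = 2(δ/d)² = 2 × (3.417 / 0.75)² = 41.53.
Round up to the next whole unit.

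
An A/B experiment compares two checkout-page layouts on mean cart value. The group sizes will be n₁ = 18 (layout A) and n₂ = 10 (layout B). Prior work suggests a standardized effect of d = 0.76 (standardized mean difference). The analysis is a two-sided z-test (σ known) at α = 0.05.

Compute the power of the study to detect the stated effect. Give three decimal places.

Power ≈ 0.487

Noncentrality parameter: δ = d / √(1/n₁ + 1/n₂) = 0.76 / √(1/18 + 1/10) = 1.9270
Two-sided α = 0.05 → critical value z_{0.025} = 1.960.
Power = Φ(δ − 1.960) + Φ(−δ − 1.960) = Φ(-0.033) + Φ(-3.887) = 0.4868 + 0.0001 = 0.4869.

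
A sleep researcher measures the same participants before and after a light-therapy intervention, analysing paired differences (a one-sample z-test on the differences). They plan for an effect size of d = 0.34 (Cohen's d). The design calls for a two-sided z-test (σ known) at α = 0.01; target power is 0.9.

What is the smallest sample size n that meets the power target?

n = 129

For power 0.9 need Φ(δ − z_{0.005}) = 0.9, so δ = z_{0.005} + z_{0.10} = 2.576 + 1.282 = 3.857.
(For δ > 0 the lower-tail rejection region contributes negligibly to power, so the one-term inversion is standard.)
δ = d·√n ⇒ n = (δ/d)² = (3.857 / 0.34)² = 128.71.
Rounding up, n = 129.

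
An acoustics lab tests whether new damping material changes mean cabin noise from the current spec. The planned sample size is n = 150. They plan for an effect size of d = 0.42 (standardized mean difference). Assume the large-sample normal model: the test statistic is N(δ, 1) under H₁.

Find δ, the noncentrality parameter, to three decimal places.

δ ≈ 5.144

δ = d·√n = 0.42 × √150 = 5.1439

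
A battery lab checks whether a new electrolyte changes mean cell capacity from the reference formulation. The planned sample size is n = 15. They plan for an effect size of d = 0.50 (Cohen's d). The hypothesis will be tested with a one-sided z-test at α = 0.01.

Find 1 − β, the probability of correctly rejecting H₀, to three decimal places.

Power ≈ 0.348

Noncentrality parameter: δ = d·√n = 0.50 × √15 = 1.9365
One-sided α = 0.01 → critical value z_{0.01} = 2.326.
Power = Φ(δ − 2.326) = Φ(-0.390) = 0.3483.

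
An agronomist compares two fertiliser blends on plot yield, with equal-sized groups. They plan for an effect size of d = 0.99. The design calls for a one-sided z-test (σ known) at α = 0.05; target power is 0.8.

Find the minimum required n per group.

n = 13 per group

For power 0.8 need Φ(δ − z_{0.05}) = 0.8, so δ = z_{0.05} + z_{0.20} = 1.645 + 0.842 = 2.486.
δ = d·√(n/2) ⇒ n = 2(δ/d)² = 2 × (2.486 / 0.99)² = 12.62.
Rounding up, n = 13 per group.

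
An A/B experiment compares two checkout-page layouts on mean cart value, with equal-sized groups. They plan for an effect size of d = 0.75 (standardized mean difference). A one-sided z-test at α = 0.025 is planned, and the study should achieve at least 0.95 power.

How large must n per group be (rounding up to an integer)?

For power 0.95 need Φ(δ − z_{0.025}) = 0.95, so δ = z_{0.025} + z_{0.05} = 1.960 + 1.645 = 3.605.
δ = d·√(n/2) ⇒ n = 2(δ/d)² = 2 × (3.605 / 0.75)² = 46.20.
Rounding up, n = 47 per group.

n = 47 per group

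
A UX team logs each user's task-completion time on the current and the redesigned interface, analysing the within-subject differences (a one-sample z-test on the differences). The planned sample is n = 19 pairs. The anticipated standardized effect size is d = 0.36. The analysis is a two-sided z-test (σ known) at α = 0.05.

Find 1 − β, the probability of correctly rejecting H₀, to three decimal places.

Power ≈ 0.348

Noncentrality parameter: δ = d·√n = 0.36 × √19 = 1.5692
Critical value for a two-sided test at α = 0.05: z_{α/2} = 1.960.
Power = Φ(δ − 1.960) + Φ(−δ − 1.960) = Φ(-0.391) + Φ(-3.529) = 0.3480 + 0.0002 = 0.3482.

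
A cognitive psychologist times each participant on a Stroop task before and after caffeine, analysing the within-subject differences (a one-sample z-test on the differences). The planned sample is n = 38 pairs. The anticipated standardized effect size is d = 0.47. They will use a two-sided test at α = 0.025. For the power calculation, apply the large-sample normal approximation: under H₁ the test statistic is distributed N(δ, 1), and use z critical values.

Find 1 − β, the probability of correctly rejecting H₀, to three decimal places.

Noncentrality parameter: δ = d·√n = 0.47 × √38 = 2.8973
Critical value for a two-sided test at α = 0.025: z_{α/2} = 2.241.
Power = Φ(δ − 2.241) + Φ(−δ − 2.241) = Φ(0.656) + Φ(-5.139) = 0.7440 + 0.0000 = 0.7440.

Power ≈ 0.744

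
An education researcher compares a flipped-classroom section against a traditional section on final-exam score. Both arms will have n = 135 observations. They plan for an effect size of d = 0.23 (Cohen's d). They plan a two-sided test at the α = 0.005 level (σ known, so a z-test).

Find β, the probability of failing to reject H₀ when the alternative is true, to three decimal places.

Noncentrality parameter: δ = d·√(n/2) = 0.23 × √(135/2) = 1.8896
Two-sided α = 0.005 → critical value z_{0.0025} = 2.807.
Power = Φ(δ − 2.807) + Φ(−δ − 2.807) = Φ(-0.917) + Φ(-4.697) = 0.1795 + 0.0000 = 0.1795.
Type II error: β = 1 − power = 1 − 0.1795 = 0.8205.

β ≈ 0.821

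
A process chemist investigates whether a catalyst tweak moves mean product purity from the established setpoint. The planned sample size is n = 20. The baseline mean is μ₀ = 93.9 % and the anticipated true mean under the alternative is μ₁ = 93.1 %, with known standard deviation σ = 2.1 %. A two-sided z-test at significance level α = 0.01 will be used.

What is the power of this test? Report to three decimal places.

Standardized effect: d = |μ₁ − μ₀| / σ = |93.1 − 93.9| / 2.1 = 0.3810
Noncentrality parameter: δ = d·√n = 0.3810 × √20 = 1.7037
Two-sided α = 0.01 → critical value z_{0.005} = 2.576.
Power = Φ(δ − 2.576) + Φ(−δ − 2.576) = Φ(-0.872) + Φ(-4.280) = 0.1916 + 0.0000 = 0.1916.

Power ≈ 0.192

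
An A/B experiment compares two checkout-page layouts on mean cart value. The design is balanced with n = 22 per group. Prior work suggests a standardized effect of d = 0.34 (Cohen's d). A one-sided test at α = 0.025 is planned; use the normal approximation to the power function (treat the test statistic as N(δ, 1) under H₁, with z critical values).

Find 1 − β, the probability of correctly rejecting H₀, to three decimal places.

Power ≈ 0.203

Noncentrality parameter: δ = d·√(n/2) = 0.34 × √(22/2) = 1.1277
One-sided α = 0.025 → critical value z_{0.025} = 1.960.
Power = P(Z > 1.960 − δ) = Φ(-0.832) = 0.2026.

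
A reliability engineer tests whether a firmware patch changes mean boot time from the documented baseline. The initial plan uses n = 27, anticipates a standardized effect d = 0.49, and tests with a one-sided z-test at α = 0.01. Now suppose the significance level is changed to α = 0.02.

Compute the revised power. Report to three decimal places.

δ = d·√n = 0.49 × √27 = 2.5461 (unchanged). New critical value: z_{0.02} = 2.054.
Revised power = Φ(δ − 2.054) = Φ(0.492) = 0.6888.

Power ≈ 0.689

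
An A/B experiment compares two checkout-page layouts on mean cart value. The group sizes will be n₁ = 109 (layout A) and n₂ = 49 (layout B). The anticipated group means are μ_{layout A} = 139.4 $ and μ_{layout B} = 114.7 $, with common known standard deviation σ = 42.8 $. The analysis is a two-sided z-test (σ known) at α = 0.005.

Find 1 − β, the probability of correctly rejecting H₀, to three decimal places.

Power ≈ 0.708

Standardized effect: d = |μ_{layout A} − μ_{layout B}| / σ = |139.4 − 114.7| / 42.8 = 0.5771
Noncentrality parameter: δ = d / √(1/n₁ + 1/n₂) = 0.5771 / √(1/109 + 1/49) = 3.3553
Critical value for a two-sided test at α = 0.005: z_{α/2} = 2.807.
Power = Φ(δ − 2.807) + Φ(−δ − 2.807) = Φ(0.548) + Φ(-6.162) = 0.7083 + 0.0000 = 0.7083.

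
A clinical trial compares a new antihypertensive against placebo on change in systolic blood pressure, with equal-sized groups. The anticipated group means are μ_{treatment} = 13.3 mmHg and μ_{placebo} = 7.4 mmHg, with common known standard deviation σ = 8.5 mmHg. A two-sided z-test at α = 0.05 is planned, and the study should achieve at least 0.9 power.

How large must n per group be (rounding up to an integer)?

Standardized effect: d = |μ_{treatment} − μ_{placebo}| / σ = |13.3 − 7.4| / 8.5 = 0.6941
For power 0.9 need Φ(δ − z_{0.025}) = 0.9, so δ = z_{0.025} + z_{0.10} = 1.960 + 1.282 = 3.242.
(The Φ(−δ − z_{α/2}) term is vanishingly small for δ > 0 and is dropped in the standard sample-size formula.)
δ = d·√(n/2) ⇒ n = 2(δ/d)² = 2 × (3.242 / 0.6941)² = 43.62.
Rounding up, n = 44 per group.

n = 44 per group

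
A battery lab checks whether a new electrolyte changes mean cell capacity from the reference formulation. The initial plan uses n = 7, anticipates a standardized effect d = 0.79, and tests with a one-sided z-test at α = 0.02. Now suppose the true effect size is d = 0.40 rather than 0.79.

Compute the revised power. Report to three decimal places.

Power ≈ 0.160

With d = 0.40: δ = d·√n = 0.40 × √7 = 1.0583. Critical value z_{0.02} = 2.054.
Revised power = P(Z > 2.054 − δ) = Φ(-0.995) = 0.1598.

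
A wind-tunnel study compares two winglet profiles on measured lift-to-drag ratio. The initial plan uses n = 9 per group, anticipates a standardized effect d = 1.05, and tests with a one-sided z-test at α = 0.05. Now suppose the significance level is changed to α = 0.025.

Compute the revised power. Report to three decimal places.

Power ≈ 0.605

δ = d·√(n/2) = 1.05 × √(9/2) = 2.2274 (unchanged). New critical value: z_{0.025} = 1.960.
Revised power = P(Z > 1.960 − δ) = Φ(0.267) = 0.6054.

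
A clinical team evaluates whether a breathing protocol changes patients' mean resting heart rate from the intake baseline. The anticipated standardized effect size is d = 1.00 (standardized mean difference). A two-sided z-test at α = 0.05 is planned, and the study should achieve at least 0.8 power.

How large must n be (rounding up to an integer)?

n = 8

For power 0.8 need Φ(δ − z_{0.025}) = 0.8, so δ = z_{0.025} + z_{0.20} = 1.960 + 0.842 = 2.802.
(For δ > 0 the lower-tail rejection region contributes negligibly to power, so the one-term inversion is standard.)
δ = d·√n ⇒ n = (δ/d)² = (2.802 / 1.00)² = 7.85.
Rounding up, n = 8.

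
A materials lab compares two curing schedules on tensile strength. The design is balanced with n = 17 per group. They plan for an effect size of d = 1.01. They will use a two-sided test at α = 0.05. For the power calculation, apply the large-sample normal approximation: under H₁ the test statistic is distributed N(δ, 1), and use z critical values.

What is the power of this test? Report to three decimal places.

Noncentrality parameter: δ = d·√(n/2) = 1.01 × √(17/2) = 2.9446
Critical value for a two-sided test at α = 0.05: z_{α/2} = 1.960.
Power = Φ(δ − 1.960) + Φ(−δ − 1.960) = Φ(0.985) + Φ(-4.905) = 0.8376 + 0.0000 = 0.8376.

Power ≈ 0.838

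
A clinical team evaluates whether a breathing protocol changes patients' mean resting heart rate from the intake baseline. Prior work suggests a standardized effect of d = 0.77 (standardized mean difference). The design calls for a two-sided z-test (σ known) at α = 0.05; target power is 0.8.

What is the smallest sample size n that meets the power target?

n = 14

Set Φ(δ − 1.960) = 0.8; then δ − 1.960 = Φ⁻¹(0.8) = 0.842, giving δ = 2.802.
(Ignoring the negligible lower-tail rejection probability gives the usual closed-form inversion.)
δ = d·√n ⇒ n = (δ/d)² = (2.802 / 0.77)² = 13.24.
Round up to the next whole unit.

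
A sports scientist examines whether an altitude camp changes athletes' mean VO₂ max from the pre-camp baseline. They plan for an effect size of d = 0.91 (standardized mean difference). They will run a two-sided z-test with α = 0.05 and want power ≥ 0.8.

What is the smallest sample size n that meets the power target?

For power 0.8 need Φ(δ − z_{0.025}) = 0.8, so δ = z_{0.025} + z_{0.20} = 1.960 + 0.842 = 2.802.
(The Φ(−δ − z_{α/2}) term is vanishingly small for δ > 0 and is dropped in the standard sample-size formula.)
δ = d·√n ⇒ n = (δ/d)² = (2.802 / 0.91)² = 9.48.
Round up to the next whole unit.

n = 10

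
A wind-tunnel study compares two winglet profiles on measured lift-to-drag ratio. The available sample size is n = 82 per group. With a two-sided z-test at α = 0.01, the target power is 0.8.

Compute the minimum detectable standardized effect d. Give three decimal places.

d ≈ 0.534

Need Φ(δ − 2.576) = 0.8, so δ = 2.576 + 0.842 = 3.417.
(The second rejection-region term Φ(−δ − z_{α/2}) is negligible and dropped.)
δ = d·√(n/2) ⇒ d = δ/√(n/2) = 3.417/√(82/2) = 0.5337.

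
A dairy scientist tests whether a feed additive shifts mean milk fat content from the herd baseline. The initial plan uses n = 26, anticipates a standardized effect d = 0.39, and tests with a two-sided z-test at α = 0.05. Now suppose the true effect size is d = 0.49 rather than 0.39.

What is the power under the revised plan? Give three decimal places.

With d = 0.49: δ = d·√n = 0.49 × √26 = 2.4985. Critical value z_{0.025} = 1.960.
Revised power = Φ(δ − 1.960) + Φ(−δ − 1.960) = Φ(0.539) + Φ(-4.458) = 0.7049 + 0.0000 = 0.7049.

Power ≈ 0.705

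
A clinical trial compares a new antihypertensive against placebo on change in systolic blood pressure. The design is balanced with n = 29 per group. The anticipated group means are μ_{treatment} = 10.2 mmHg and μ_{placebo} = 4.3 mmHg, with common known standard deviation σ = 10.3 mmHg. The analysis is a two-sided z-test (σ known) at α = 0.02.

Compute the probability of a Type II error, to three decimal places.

β ≈ 0.558

Standardized effect: d = |μ_{treatment} − μ_{placebo}| / σ = |10.2 − 4.3| / 10.3 = 0.5728
Noncentrality parameter: δ = d·√(n/2) = 0.5728 × √(29/2) = 2.1812
Two-sided α = 0.02 → critical value z_{0.01} = 2.326.
Power = Φ(δ − 2.326) + Φ(−δ − 2.326) = Φ(-0.145) + Φ(-4.508) = 0.4423 + 0.0000 = 0.4423.
Type II error: β = 1 − power = 1 − 0.4423 = 0.5577.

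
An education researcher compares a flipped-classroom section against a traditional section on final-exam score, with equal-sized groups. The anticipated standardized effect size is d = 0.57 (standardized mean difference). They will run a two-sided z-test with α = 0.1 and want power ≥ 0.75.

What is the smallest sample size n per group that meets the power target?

For power 0.75 need Φ(δ − z_{0.05}) = 0.75, so δ = z_{0.05} + z_{0.25} = 1.645 + 0.674 = 2.319.
(For δ > 0 the lower-tail rejection region contributes negligibly to power, so the one-term inversion is standard.)
δ = d·√(n/2) ⇒ n = 2(δ/d)² = 2 × (2.319 / 0.57)² = 33.11.
Round up to the next whole unit.

n = 34 per group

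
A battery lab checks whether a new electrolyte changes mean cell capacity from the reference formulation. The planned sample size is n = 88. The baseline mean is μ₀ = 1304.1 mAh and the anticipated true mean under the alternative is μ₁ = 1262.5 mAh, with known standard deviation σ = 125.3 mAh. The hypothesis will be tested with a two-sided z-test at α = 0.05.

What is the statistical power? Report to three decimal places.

Power ≈ 0.876

Standardized effect: d = |μ₁ − μ₀| / σ = |1262.5 − 1304.1| / 125.3 = 0.3320
Noncentrality parameter: δ = d·√n = 0.3320 × √88 = 3.1145
Critical value for a two-sided test at α = 0.05: z_{α/2} = 1.960.
Power = Φ(δ − 1.960) + Φ(−δ − 1.960) = Φ(1.155) + Φ(-5.074) = 0.8759 + 0.0000 = 0.8759.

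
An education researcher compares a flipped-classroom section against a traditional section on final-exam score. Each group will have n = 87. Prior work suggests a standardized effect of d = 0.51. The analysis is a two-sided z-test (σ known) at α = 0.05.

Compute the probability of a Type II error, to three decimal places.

β ≈ 0.080

Noncentrality parameter: δ = d·√(n/2) = 0.51 × √(87/2) = 3.3637
Critical value for a two-sided test at α = 0.05: z_{α/2} = 1.960.
Power = Φ(δ − 1.960) + Φ(−δ − 1.960) = Φ(1.404) + Φ(-5.324) = 0.9198 + 0.0000 = 0.9198.
Type II error: β = 1 − power = 1 − 0.9198 = 0.0802.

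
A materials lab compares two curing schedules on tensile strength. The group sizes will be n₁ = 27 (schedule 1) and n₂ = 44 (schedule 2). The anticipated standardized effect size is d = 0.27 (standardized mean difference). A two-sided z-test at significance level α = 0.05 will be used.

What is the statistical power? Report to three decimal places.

Power ≈ 0.197

Noncentrality parameter: δ = d / √(1/n₁ + 1/n₂) = 0.27 / √(1/27 + 1/44) = 1.1044
Critical value for a two-sided test at α = 0.05: z_{α/2} = 1.960.
Power = Φ(δ − 1.960) + Φ(−δ − 1.960) = Φ(-0.856) + Φ(-3.064) = 0.1961 + 0.0011 = 0.1972.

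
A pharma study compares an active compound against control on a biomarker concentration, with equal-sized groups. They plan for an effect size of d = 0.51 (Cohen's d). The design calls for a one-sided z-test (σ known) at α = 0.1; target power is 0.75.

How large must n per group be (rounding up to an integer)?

For power 0.75 need Φ(δ − z_{0.1}) = 0.75, so δ = z_{0.1} + z_{0.25} = 1.282 + 0.674 = 1.956.
δ = d·√(n/2) ⇒ n = 2(δ/d)² = 2 × (1.956 / 0.51)² = 29.42.
Round up to the next whole unit.

n = 30 per group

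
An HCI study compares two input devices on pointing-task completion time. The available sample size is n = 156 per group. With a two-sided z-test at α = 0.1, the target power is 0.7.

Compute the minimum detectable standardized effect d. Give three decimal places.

d ≈ 0.246

Required noncentrality: δ = z_{0.05} + z_{0.30} = 1.645 + 0.524 = 2.169.
(The second rejection-region term Φ(−δ − z_{α/2}) is negligible and dropped.)
δ = d·√(n/2) ⇒ d = δ/√(n/2) = 2.169/√(156/2) = 0.2456.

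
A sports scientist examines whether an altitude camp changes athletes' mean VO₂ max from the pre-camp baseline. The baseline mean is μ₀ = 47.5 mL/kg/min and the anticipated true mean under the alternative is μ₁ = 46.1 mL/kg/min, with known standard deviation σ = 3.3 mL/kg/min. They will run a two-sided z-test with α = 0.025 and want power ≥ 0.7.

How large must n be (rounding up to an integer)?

n = 43

Standardized effect: d = |μ₁ − μ₀| / σ = |46.1 − 47.5| / 3.3 = 0.4242
Set Φ(δ − 2.241) = 0.7; then δ − 2.241 = Φ⁻¹(0.7) = 0.524, giving δ = 2.766.
(For δ > 0 the lower-tail rejection region contributes negligibly to power, so the one-term inversion is standard.)
δ = d·√n ⇒ n = (δ/d)² = (2.766 / 0.4242)² = 42.50.
Rounding up, n = 43.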